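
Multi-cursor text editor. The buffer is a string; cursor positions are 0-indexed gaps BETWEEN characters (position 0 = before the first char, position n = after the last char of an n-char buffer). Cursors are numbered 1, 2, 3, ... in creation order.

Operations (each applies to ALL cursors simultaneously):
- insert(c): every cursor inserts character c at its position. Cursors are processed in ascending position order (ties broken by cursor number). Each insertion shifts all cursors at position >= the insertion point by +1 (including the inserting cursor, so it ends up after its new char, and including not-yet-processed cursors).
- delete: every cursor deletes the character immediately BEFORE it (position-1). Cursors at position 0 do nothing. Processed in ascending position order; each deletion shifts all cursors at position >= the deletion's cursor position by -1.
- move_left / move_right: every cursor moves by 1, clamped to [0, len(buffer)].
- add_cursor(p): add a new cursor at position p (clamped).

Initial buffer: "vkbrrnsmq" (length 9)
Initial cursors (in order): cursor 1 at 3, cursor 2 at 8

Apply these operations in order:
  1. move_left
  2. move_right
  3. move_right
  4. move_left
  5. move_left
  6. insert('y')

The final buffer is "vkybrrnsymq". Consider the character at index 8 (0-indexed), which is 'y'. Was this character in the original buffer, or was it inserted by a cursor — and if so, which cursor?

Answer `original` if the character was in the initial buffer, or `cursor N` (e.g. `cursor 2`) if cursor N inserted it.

Answer: cursor 2

Derivation:
After op 1 (move_left): buffer="vkbrrnsmq" (len 9), cursors c1@2 c2@7, authorship .........
After op 2 (move_right): buffer="vkbrrnsmq" (len 9), cursors c1@3 c2@8, authorship .........
After op 3 (move_right): buffer="vkbrrnsmq" (len 9), cursors c1@4 c2@9, authorship .........
After op 4 (move_left): buffer="vkbrrnsmq" (len 9), cursors c1@3 c2@8, authorship .........
After op 5 (move_left): buffer="vkbrrnsmq" (len 9), cursors c1@2 c2@7, authorship .........
After op 6 (insert('y')): buffer="vkybrrnsymq" (len 11), cursors c1@3 c2@9, authorship ..1.....2..
Authorship (.=original, N=cursor N): . . 1 . . . . . 2 . .
Index 8: author = 2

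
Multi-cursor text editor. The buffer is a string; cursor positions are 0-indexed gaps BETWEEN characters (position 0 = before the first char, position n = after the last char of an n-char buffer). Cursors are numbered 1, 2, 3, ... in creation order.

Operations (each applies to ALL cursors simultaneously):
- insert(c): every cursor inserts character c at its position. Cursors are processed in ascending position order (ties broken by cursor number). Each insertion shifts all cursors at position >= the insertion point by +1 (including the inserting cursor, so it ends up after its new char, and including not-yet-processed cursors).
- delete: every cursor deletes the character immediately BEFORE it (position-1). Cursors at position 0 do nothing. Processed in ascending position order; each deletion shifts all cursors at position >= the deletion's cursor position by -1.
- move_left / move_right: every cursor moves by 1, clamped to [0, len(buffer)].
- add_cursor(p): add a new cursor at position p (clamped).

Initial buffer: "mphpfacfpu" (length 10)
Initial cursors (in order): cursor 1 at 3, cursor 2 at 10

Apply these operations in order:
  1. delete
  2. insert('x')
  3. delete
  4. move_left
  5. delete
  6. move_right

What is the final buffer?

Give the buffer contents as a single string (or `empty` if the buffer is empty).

After op 1 (delete): buffer="mppfacfp" (len 8), cursors c1@2 c2@8, authorship ........
After op 2 (insert('x')): buffer="mpxpfacfpx" (len 10), cursors c1@3 c2@10, authorship ..1......2
After op 3 (delete): buffer="mppfacfp" (len 8), cursors c1@2 c2@8, authorship ........
After op 4 (move_left): buffer="mppfacfp" (len 8), cursors c1@1 c2@7, authorship ........
After op 5 (delete): buffer="ppfacp" (len 6), cursors c1@0 c2@5, authorship ......
After op 6 (move_right): buffer="ppfacp" (len 6), cursors c1@1 c2@6, authorship ......

Answer: ppfacp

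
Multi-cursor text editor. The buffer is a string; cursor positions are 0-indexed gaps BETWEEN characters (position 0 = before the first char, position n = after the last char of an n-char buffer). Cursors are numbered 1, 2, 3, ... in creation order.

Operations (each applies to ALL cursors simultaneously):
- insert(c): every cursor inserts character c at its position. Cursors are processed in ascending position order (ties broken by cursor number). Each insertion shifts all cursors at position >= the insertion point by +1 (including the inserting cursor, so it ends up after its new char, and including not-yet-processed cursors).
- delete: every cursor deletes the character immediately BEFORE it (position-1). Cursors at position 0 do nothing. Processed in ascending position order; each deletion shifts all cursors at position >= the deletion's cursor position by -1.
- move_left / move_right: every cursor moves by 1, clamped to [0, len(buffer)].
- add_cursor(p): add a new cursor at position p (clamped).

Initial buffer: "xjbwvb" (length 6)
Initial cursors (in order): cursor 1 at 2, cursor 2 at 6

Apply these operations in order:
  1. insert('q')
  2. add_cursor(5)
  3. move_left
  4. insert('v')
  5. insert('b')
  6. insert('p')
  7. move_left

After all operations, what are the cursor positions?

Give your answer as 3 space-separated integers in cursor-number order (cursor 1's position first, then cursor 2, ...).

Answer: 4 15 9

Derivation:
After op 1 (insert('q')): buffer="xjqbwvbq" (len 8), cursors c1@3 c2@8, authorship ..1....2
After op 2 (add_cursor(5)): buffer="xjqbwvbq" (len 8), cursors c1@3 c3@5 c2@8, authorship ..1....2
After op 3 (move_left): buffer="xjqbwvbq" (len 8), cursors c1@2 c3@4 c2@7, authorship ..1....2
After op 4 (insert('v')): buffer="xjvqbvwvbvq" (len 11), cursors c1@3 c3@6 c2@10, authorship ..11.3...22
After op 5 (insert('b')): buffer="xjvbqbvbwvbvbq" (len 14), cursors c1@4 c3@8 c2@13, authorship ..111.33...222
After op 6 (insert('p')): buffer="xjvbpqbvbpwvbvbpq" (len 17), cursors c1@5 c3@10 c2@16, authorship ..1111.333...2222
After op 7 (move_left): buffer="xjvbpqbvbpwvbvbpq" (len 17), cursors c1@4 c3@9 c2@15, authorship ..1111.333...2222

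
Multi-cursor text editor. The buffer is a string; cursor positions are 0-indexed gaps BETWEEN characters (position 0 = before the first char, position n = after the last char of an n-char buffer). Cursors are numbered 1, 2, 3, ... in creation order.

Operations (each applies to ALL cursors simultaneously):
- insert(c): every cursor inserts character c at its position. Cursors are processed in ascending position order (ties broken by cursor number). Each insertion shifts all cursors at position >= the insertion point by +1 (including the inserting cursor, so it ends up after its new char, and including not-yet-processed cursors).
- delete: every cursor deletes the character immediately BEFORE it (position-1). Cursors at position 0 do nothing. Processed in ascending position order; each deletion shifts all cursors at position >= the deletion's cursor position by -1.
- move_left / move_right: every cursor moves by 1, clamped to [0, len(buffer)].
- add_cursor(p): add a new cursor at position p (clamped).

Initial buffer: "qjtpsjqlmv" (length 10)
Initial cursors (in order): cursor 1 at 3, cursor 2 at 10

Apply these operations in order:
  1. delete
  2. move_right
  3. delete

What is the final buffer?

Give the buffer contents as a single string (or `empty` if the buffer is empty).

Answer: qjsjql

Derivation:
After op 1 (delete): buffer="qjpsjqlm" (len 8), cursors c1@2 c2@8, authorship ........
After op 2 (move_right): buffer="qjpsjqlm" (len 8), cursors c1@3 c2@8, authorship ........
After op 3 (delete): buffer="qjsjql" (len 6), cursors c1@2 c2@6, authorship ......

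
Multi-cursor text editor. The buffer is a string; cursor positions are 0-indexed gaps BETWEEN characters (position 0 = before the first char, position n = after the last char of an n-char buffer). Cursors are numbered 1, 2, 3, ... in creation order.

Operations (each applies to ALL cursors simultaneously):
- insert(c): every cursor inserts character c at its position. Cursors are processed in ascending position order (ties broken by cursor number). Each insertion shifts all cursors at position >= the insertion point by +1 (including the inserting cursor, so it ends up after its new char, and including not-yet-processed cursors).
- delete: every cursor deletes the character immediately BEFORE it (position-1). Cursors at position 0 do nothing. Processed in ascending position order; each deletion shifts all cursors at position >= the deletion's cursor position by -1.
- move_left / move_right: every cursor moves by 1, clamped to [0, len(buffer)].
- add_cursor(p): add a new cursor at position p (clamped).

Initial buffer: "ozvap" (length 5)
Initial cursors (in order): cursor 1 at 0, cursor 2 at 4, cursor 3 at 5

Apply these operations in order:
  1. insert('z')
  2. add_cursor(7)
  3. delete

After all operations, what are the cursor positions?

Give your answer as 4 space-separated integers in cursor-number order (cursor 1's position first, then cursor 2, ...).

After op 1 (insert('z')): buffer="zozvazpz" (len 8), cursors c1@1 c2@6 c3@8, authorship 1....2.3
After op 2 (add_cursor(7)): buffer="zozvazpz" (len 8), cursors c1@1 c2@6 c4@7 c3@8, authorship 1....2.3
After op 3 (delete): buffer="ozva" (len 4), cursors c1@0 c2@4 c3@4 c4@4, authorship ....

Answer: 0 4 4 4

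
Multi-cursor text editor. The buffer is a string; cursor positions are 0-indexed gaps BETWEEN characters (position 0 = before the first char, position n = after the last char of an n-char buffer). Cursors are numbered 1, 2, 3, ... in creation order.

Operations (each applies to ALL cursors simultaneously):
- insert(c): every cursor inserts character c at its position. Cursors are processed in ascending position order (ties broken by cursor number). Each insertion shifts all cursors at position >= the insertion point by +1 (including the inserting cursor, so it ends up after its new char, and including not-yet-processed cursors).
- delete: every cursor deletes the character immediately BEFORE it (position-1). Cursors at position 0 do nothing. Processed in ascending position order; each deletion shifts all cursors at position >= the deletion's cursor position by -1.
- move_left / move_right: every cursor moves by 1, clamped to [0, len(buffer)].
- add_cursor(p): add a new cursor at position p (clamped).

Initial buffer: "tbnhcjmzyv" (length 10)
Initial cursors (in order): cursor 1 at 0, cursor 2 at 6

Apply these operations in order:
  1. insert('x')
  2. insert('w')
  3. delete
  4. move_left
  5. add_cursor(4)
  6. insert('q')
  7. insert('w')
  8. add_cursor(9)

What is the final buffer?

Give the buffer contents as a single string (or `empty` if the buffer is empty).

After op 1 (insert('x')): buffer="xtbnhcjxmzyv" (len 12), cursors c1@1 c2@8, authorship 1......2....
After op 2 (insert('w')): buffer="xwtbnhcjxwmzyv" (len 14), cursors c1@2 c2@10, authorship 11......22....
After op 3 (delete): buffer="xtbnhcjxmzyv" (len 12), cursors c1@1 c2@8, authorship 1......2....
After op 4 (move_left): buffer="xtbnhcjxmzyv" (len 12), cursors c1@0 c2@7, authorship 1......2....
After op 5 (add_cursor(4)): buffer="xtbnhcjxmzyv" (len 12), cursors c1@0 c3@4 c2@7, authorship 1......2....
After op 6 (insert('q')): buffer="qxtbnqhcjqxmzyv" (len 15), cursors c1@1 c3@6 c2@10, authorship 11...3...22....
After op 7 (insert('w')): buffer="qwxtbnqwhcjqwxmzyv" (len 18), cursors c1@2 c3@8 c2@13, authorship 111...33...222....
After op 8 (add_cursor(9)): buffer="qwxtbnqwhcjqwxmzyv" (len 18), cursors c1@2 c3@8 c4@9 c2@13, authorship 111...33...222....

Answer: qwxtbnqwhcjqwxmzyv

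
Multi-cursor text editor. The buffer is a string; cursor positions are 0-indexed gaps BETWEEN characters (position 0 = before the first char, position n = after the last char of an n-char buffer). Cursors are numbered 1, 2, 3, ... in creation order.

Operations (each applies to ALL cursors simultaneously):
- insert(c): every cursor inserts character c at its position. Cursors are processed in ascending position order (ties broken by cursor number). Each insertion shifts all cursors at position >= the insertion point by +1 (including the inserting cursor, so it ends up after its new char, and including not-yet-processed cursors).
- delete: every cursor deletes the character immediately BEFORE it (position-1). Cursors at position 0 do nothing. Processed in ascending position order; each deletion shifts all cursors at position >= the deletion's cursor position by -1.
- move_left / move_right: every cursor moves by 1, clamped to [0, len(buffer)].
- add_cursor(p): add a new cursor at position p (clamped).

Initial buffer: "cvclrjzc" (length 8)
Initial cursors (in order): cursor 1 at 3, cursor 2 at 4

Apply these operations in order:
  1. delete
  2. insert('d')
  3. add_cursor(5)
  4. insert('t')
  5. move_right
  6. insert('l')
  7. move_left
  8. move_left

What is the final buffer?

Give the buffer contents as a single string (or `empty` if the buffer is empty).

Answer: cvddttrlltjlzc

Derivation:
After op 1 (delete): buffer="cvrjzc" (len 6), cursors c1@2 c2@2, authorship ......
After op 2 (insert('d')): buffer="cvddrjzc" (len 8), cursors c1@4 c2@4, authorship ..12....
After op 3 (add_cursor(5)): buffer="cvddrjzc" (len 8), cursors c1@4 c2@4 c3@5, authorship ..12....
After op 4 (insert('t')): buffer="cvddttrtjzc" (len 11), cursors c1@6 c2@6 c3@8, authorship ..1212.3...
After op 5 (move_right): buffer="cvddttrtjzc" (len 11), cursors c1@7 c2@7 c3@9, authorship ..1212.3...
After op 6 (insert('l')): buffer="cvddttrlltjlzc" (len 14), cursors c1@9 c2@9 c3@12, authorship ..1212.123.3..
After op 7 (move_left): buffer="cvddttrlltjlzc" (len 14), cursors c1@8 c2@8 c3@11, authorship ..1212.123.3..
After op 8 (move_left): buffer="cvddttrlltjlzc" (len 14), cursors c1@7 c2@7 c3@10, authorship ..1212.123.3..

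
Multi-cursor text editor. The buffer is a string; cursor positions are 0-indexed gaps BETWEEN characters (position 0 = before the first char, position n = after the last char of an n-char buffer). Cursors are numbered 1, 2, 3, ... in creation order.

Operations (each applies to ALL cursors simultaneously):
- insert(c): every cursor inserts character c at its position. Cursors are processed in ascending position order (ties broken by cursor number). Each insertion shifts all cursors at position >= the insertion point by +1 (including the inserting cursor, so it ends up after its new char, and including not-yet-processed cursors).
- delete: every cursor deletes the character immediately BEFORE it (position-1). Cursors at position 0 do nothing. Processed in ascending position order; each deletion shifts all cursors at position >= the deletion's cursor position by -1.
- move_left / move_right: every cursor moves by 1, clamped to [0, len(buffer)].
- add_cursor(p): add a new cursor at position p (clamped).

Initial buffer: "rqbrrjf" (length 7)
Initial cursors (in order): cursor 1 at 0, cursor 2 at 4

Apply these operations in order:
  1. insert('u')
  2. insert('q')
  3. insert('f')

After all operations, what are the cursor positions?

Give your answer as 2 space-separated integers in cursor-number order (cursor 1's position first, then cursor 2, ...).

Answer: 3 10

Derivation:
After op 1 (insert('u')): buffer="urqbrurjf" (len 9), cursors c1@1 c2@6, authorship 1....2...
After op 2 (insert('q')): buffer="uqrqbruqrjf" (len 11), cursors c1@2 c2@8, authorship 11....22...
After op 3 (insert('f')): buffer="uqfrqbruqfrjf" (len 13), cursors c1@3 c2@10, authorship 111....222...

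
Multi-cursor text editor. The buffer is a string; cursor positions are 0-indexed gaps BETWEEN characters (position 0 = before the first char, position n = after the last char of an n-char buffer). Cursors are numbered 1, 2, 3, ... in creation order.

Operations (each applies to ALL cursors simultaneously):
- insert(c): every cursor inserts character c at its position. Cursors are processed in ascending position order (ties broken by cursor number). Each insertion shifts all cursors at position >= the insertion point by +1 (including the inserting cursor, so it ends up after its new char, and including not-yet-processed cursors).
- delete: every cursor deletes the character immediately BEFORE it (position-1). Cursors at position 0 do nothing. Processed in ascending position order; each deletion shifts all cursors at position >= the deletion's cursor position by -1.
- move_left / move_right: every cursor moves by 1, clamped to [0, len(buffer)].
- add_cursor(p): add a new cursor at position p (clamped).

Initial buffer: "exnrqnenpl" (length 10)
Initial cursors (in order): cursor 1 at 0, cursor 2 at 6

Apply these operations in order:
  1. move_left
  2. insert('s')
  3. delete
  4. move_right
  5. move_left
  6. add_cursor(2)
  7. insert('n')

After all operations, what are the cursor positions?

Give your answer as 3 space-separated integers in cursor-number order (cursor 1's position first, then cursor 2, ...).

Answer: 1 8 4

Derivation:
After op 1 (move_left): buffer="exnrqnenpl" (len 10), cursors c1@0 c2@5, authorship ..........
After op 2 (insert('s')): buffer="sexnrqsnenpl" (len 12), cursors c1@1 c2@7, authorship 1.....2.....
After op 3 (delete): buffer="exnrqnenpl" (len 10), cursors c1@0 c2@5, authorship ..........
After op 4 (move_right): buffer="exnrqnenpl" (len 10), cursors c1@1 c2@6, authorship ..........
After op 5 (move_left): buffer="exnrqnenpl" (len 10), cursors c1@0 c2@5, authorship ..........
After op 6 (add_cursor(2)): buffer="exnrqnenpl" (len 10), cursors c1@0 c3@2 c2@5, authorship ..........
After op 7 (insert('n')): buffer="nexnnrqnnenpl" (len 13), cursors c1@1 c3@4 c2@8, authorship 1..3...2.....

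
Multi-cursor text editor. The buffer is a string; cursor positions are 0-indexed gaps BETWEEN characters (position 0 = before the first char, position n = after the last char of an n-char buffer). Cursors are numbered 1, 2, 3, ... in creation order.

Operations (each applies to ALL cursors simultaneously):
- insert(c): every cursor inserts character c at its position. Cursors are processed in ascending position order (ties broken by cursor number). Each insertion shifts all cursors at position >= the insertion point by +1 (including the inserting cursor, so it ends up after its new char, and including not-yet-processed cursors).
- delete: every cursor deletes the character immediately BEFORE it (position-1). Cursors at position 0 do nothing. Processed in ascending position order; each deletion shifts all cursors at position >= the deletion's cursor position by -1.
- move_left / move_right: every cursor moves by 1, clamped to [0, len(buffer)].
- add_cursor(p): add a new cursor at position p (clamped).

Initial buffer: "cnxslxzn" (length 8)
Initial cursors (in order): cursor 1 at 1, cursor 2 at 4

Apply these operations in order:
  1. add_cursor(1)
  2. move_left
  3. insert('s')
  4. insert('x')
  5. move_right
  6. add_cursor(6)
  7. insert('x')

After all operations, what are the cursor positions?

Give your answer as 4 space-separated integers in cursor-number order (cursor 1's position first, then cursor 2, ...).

After op 1 (add_cursor(1)): buffer="cnxslxzn" (len 8), cursors c1@1 c3@1 c2@4, authorship ........
After op 2 (move_left): buffer="cnxslxzn" (len 8), cursors c1@0 c3@0 c2@3, authorship ........
After op 3 (insert('s')): buffer="sscnxsslxzn" (len 11), cursors c1@2 c3@2 c2@6, authorship 13...2.....
After op 4 (insert('x')): buffer="ssxxcnxsxslxzn" (len 14), cursors c1@4 c3@4 c2@9, authorship 1313...22.....
After op 5 (move_right): buffer="ssxxcnxsxslxzn" (len 14), cursors c1@5 c3@5 c2@10, authorship 1313...22.....
After op 6 (add_cursor(6)): buffer="ssxxcnxsxslxzn" (len 14), cursors c1@5 c3@5 c4@6 c2@10, authorship 1313...22.....
After op 7 (insert('x')): buffer="ssxxcxxnxxsxsxlxzn" (len 18), cursors c1@7 c3@7 c4@9 c2@14, authorship 1313.13.4.22.2....

Answer: 7 14 7 9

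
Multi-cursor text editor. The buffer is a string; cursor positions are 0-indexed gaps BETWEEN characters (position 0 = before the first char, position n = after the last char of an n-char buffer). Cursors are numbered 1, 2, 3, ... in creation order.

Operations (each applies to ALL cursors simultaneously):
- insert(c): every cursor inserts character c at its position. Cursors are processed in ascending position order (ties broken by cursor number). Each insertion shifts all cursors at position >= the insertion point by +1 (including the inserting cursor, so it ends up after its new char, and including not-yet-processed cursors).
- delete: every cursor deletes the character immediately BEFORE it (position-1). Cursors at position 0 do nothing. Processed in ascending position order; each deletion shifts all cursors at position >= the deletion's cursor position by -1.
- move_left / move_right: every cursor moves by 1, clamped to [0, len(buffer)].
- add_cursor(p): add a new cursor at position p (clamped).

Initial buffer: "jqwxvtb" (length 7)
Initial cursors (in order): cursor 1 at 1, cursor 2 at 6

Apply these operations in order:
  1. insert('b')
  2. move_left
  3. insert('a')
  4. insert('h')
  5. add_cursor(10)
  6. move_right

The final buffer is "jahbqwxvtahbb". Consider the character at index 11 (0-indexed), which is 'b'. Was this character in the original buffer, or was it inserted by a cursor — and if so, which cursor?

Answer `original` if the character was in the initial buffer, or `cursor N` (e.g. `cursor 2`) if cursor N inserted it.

Answer: cursor 2

Derivation:
After op 1 (insert('b')): buffer="jbqwxvtbb" (len 9), cursors c1@2 c2@8, authorship .1.....2.
After op 2 (move_left): buffer="jbqwxvtbb" (len 9), cursors c1@1 c2@7, authorship .1.....2.
After op 3 (insert('a')): buffer="jabqwxvtabb" (len 11), cursors c1@2 c2@9, authorship .11.....22.
After op 4 (insert('h')): buffer="jahbqwxvtahbb" (len 13), cursors c1@3 c2@11, authorship .111.....222.
After op 5 (add_cursor(10)): buffer="jahbqwxvtahbb" (len 13), cursors c1@3 c3@10 c2@11, authorship .111.....222.
After op 6 (move_right): buffer="jahbqwxvtahbb" (len 13), cursors c1@4 c3@11 c2@12, authorship .111.....222.
Authorship (.=original, N=cursor N): . 1 1 1 . . . . . 2 2 2 .
Index 11: author = 2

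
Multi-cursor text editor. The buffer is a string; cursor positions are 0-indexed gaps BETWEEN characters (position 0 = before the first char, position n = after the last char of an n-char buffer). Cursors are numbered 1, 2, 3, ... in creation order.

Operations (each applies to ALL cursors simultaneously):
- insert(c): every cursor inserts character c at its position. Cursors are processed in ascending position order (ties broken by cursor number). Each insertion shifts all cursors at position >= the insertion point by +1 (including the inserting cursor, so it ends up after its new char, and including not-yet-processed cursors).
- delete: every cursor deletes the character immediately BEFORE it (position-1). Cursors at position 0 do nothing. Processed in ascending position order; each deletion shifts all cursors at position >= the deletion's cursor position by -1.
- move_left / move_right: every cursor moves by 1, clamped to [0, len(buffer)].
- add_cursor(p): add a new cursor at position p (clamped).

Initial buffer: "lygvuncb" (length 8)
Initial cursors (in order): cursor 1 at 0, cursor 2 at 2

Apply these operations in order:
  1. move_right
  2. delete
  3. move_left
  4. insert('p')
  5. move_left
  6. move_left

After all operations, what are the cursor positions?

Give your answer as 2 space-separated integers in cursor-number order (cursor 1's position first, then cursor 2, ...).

Answer: 0 0

Derivation:
After op 1 (move_right): buffer="lygvuncb" (len 8), cursors c1@1 c2@3, authorship ........
After op 2 (delete): buffer="yvuncb" (len 6), cursors c1@0 c2@1, authorship ......
After op 3 (move_left): buffer="yvuncb" (len 6), cursors c1@0 c2@0, authorship ......
After op 4 (insert('p')): buffer="ppyvuncb" (len 8), cursors c1@2 c2@2, authorship 12......
After op 5 (move_left): buffer="ppyvuncb" (len 8), cursors c1@1 c2@1, authorship 12......
After op 6 (move_left): buffer="ppyvuncb" (len 8), cursors c1@0 c2@0, authorship 12......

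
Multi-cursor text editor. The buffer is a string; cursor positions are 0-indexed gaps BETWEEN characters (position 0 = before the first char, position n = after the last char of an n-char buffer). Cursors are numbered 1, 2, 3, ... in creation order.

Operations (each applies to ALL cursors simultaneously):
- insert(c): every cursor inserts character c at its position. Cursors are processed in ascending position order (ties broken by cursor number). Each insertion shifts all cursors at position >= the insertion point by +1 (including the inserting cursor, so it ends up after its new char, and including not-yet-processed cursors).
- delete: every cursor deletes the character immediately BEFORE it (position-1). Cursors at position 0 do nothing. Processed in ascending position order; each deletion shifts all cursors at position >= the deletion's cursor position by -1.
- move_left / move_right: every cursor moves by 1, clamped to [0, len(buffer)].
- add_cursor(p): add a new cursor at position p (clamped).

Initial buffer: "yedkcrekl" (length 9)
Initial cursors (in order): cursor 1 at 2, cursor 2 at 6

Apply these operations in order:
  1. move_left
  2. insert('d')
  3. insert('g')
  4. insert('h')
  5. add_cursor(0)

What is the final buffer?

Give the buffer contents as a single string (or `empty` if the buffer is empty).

Answer: ydghedkcdghrekl

Derivation:
After op 1 (move_left): buffer="yedkcrekl" (len 9), cursors c1@1 c2@5, authorship .........
After op 2 (insert('d')): buffer="ydedkcdrekl" (len 11), cursors c1@2 c2@7, authorship .1....2....
After op 3 (insert('g')): buffer="ydgedkcdgrekl" (len 13), cursors c1@3 c2@9, authorship .11....22....
After op 4 (insert('h')): buffer="ydghedkcdghrekl" (len 15), cursors c1@4 c2@11, authorship .111....222....
After op 5 (add_cursor(0)): buffer="ydghedkcdghrekl" (len 15), cursors c3@0 c1@4 c2@11, authorship .111....222....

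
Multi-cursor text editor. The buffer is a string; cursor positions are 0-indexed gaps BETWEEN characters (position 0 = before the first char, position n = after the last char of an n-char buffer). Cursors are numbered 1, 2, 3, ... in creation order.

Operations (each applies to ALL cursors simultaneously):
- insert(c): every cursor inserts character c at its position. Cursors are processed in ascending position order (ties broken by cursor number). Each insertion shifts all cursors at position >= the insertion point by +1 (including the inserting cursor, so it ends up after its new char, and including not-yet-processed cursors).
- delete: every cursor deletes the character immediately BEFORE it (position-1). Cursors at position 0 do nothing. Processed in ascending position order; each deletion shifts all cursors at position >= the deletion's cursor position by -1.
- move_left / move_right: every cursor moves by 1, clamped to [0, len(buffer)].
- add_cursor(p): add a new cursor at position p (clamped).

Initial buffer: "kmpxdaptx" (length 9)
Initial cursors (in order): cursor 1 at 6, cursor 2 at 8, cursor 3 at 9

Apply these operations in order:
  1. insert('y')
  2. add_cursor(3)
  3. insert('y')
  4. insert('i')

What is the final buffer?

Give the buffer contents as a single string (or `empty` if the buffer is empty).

After op 1 (insert('y')): buffer="kmpxdayptyxy" (len 12), cursors c1@7 c2@10 c3@12, authorship ......1..2.3
After op 2 (add_cursor(3)): buffer="kmpxdayptyxy" (len 12), cursors c4@3 c1@7 c2@10 c3@12, authorship ......1..2.3
After op 3 (insert('y')): buffer="kmpyxdayyptyyxyy" (len 16), cursors c4@4 c1@9 c2@13 c3@16, authorship ...4...11..22.33
After op 4 (insert('i')): buffer="kmpyixdayyiptyyixyyi" (len 20), cursors c4@5 c1@11 c2@16 c3@20, authorship ...44...111..222.333

Answer: kmpyixdayyiptyyixyyi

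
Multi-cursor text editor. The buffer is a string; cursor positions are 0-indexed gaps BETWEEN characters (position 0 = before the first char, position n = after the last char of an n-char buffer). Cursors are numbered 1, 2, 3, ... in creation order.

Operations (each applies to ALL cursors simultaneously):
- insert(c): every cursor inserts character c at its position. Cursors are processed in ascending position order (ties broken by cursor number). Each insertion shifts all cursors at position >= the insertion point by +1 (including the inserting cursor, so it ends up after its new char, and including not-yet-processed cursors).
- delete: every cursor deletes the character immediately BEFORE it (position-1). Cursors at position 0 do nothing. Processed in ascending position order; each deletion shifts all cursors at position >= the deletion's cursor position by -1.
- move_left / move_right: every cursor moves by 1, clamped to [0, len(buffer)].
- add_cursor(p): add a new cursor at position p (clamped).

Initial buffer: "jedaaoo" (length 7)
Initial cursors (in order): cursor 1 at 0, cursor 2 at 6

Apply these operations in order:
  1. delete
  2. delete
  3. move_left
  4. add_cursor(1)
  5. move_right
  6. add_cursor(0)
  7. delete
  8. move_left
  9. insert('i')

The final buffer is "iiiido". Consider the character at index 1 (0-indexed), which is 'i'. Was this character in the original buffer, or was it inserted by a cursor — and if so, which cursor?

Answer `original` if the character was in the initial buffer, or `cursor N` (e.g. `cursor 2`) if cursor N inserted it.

After op 1 (delete): buffer="jedaao" (len 6), cursors c1@0 c2@5, authorship ......
After op 2 (delete): buffer="jedao" (len 5), cursors c1@0 c2@4, authorship .....
After op 3 (move_left): buffer="jedao" (len 5), cursors c1@0 c2@3, authorship .....
After op 4 (add_cursor(1)): buffer="jedao" (len 5), cursors c1@0 c3@1 c2@3, authorship .....
After op 5 (move_right): buffer="jedao" (len 5), cursors c1@1 c3@2 c2@4, authorship .....
After op 6 (add_cursor(0)): buffer="jedao" (len 5), cursors c4@0 c1@1 c3@2 c2@4, authorship .....
After op 7 (delete): buffer="do" (len 2), cursors c1@0 c3@0 c4@0 c2@1, authorship ..
After op 8 (move_left): buffer="do" (len 2), cursors c1@0 c2@0 c3@0 c4@0, authorship ..
After op 9 (insert('i')): buffer="iiiido" (len 6), cursors c1@4 c2@4 c3@4 c4@4, authorship 1234..
Authorship (.=original, N=cursor N): 1 2 3 4 . .
Index 1: author = 2

Answer: cursor 2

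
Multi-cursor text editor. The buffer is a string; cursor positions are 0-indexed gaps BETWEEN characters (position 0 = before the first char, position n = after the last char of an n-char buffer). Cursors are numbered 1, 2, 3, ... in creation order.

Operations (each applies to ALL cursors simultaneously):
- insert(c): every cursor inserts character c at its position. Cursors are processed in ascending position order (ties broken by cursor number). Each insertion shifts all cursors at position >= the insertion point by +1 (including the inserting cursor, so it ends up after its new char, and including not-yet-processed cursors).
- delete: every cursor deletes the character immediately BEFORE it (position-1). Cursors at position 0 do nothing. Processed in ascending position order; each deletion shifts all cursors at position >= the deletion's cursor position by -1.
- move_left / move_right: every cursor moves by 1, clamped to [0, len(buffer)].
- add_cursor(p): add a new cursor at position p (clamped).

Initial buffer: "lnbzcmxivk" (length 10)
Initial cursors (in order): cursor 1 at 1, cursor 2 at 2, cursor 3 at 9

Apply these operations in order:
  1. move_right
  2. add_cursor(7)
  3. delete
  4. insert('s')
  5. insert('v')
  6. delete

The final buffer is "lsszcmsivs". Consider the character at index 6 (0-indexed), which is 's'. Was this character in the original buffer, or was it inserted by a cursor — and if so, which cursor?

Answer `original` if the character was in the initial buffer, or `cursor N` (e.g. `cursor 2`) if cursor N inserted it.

Answer: cursor 4

Derivation:
After op 1 (move_right): buffer="lnbzcmxivk" (len 10), cursors c1@2 c2@3 c3@10, authorship ..........
After op 2 (add_cursor(7)): buffer="lnbzcmxivk" (len 10), cursors c1@2 c2@3 c4@7 c3@10, authorship ..........
After op 3 (delete): buffer="lzcmiv" (len 6), cursors c1@1 c2@1 c4@4 c3@6, authorship ......
After op 4 (insert('s')): buffer="lsszcmsivs" (len 10), cursors c1@3 c2@3 c4@7 c3@10, authorship .12...4..3
After op 5 (insert('v')): buffer="lssvvzcmsvivsv" (len 14), cursors c1@5 c2@5 c4@10 c3@14, authorship .1212...44..33
After op 6 (delete): buffer="lsszcmsivs" (len 10), cursors c1@3 c2@3 c4@7 c3@10, authorship .12...4..3
Authorship (.=original, N=cursor N): . 1 2 . . . 4 . . 3
Index 6: author = 4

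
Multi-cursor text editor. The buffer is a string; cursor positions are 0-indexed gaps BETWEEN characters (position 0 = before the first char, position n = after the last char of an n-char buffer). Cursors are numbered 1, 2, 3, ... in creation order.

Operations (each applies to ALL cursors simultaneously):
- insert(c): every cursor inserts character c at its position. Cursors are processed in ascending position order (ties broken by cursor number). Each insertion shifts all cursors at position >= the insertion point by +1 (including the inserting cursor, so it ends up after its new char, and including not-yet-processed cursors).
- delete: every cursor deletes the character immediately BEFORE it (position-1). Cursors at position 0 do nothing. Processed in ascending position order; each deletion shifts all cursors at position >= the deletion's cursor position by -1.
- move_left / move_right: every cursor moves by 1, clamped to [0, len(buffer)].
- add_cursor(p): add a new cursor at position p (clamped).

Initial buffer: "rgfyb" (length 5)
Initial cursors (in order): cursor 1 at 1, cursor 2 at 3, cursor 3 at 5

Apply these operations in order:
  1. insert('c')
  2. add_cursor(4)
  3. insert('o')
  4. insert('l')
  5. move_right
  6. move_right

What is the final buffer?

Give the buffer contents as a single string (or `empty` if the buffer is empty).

Answer: rcolgfolcolybcol

Derivation:
After op 1 (insert('c')): buffer="rcgfcybc" (len 8), cursors c1@2 c2@5 c3@8, authorship .1..2..3
After op 2 (add_cursor(4)): buffer="rcgfcybc" (len 8), cursors c1@2 c4@4 c2@5 c3@8, authorship .1..2..3
After op 3 (insert('o')): buffer="rcogfocoybco" (len 12), cursors c1@3 c4@6 c2@8 c3@12, authorship .11..422..33
After op 4 (insert('l')): buffer="rcolgfolcolybcol" (len 16), cursors c1@4 c4@8 c2@11 c3@16, authorship .111..44222..333
After op 5 (move_right): buffer="rcolgfolcolybcol" (len 16), cursors c1@5 c4@9 c2@12 c3@16, authorship .111..44222..333
After op 6 (move_right): buffer="rcolgfolcolybcol" (len 16), cursors c1@6 c4@10 c2@13 c3@16, authorship .111..44222..333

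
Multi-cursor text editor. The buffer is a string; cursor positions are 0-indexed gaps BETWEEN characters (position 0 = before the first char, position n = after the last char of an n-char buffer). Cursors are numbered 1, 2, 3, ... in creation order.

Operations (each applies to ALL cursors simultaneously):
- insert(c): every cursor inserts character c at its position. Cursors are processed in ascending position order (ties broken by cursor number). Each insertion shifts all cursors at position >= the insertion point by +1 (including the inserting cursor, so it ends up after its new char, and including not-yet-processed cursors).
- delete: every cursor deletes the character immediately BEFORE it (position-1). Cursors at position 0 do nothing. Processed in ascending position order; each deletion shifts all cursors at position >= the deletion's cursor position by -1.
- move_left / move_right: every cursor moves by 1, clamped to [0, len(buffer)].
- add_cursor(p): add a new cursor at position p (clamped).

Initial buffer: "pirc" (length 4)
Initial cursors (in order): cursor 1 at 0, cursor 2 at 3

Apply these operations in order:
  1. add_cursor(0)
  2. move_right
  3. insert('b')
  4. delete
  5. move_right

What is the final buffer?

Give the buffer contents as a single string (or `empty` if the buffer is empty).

After op 1 (add_cursor(0)): buffer="pirc" (len 4), cursors c1@0 c3@0 c2@3, authorship ....
After op 2 (move_right): buffer="pirc" (len 4), cursors c1@1 c3@1 c2@4, authorship ....
After op 3 (insert('b')): buffer="pbbircb" (len 7), cursors c1@3 c3@3 c2@7, authorship .13...2
After op 4 (delete): buffer="pirc" (len 4), cursors c1@1 c3@1 c2@4, authorship ....
After op 5 (move_right): buffer="pirc" (len 4), cursors c1@2 c3@2 c2@4, authorship ....

Answer: pirc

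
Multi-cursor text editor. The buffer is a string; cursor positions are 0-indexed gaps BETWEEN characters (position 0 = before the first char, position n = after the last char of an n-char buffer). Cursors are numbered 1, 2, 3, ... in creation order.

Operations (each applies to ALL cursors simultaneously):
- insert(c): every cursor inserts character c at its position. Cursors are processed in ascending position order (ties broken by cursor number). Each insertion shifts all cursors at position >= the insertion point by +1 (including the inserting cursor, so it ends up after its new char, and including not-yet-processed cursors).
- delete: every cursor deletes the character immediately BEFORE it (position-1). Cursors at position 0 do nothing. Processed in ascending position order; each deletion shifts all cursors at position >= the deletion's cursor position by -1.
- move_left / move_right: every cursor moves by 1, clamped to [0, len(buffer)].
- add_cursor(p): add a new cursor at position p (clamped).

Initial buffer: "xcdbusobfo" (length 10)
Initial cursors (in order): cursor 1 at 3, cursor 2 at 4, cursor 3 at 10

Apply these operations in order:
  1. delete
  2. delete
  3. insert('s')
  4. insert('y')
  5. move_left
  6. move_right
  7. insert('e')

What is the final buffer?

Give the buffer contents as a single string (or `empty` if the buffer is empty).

Answer: ssyyeeusobsye

Derivation:
After op 1 (delete): buffer="xcusobf" (len 7), cursors c1@2 c2@2 c3@7, authorship .......
After op 2 (delete): buffer="usob" (len 4), cursors c1@0 c2@0 c3@4, authorship ....
After op 3 (insert('s')): buffer="ssusobs" (len 7), cursors c1@2 c2@2 c3@7, authorship 12....3
After op 4 (insert('y')): buffer="ssyyusobsy" (len 10), cursors c1@4 c2@4 c3@10, authorship 1212....33
After op 5 (move_left): buffer="ssyyusobsy" (len 10), cursors c1@3 c2@3 c3@9, authorship 1212....33
After op 6 (move_right): buffer="ssyyusobsy" (len 10), cursors c1@4 c2@4 c3@10, authorship 1212....33
After op 7 (insert('e')): buffer="ssyyeeusobsye" (len 13), cursors c1@6 c2@6 c3@13, authorship 121212....333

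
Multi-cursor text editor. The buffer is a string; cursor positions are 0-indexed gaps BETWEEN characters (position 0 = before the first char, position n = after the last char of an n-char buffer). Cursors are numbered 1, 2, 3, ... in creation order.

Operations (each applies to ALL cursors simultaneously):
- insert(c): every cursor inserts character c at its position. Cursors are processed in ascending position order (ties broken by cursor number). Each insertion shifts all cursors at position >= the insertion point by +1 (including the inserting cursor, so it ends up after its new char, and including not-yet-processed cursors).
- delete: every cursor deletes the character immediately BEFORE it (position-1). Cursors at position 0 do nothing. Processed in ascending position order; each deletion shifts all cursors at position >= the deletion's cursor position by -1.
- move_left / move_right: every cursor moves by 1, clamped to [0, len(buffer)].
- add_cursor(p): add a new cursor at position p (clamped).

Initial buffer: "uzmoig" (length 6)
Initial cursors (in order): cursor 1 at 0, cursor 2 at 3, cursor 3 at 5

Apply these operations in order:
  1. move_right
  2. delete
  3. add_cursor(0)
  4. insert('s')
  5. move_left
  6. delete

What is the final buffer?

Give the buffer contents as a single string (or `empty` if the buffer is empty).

After op 1 (move_right): buffer="uzmoig" (len 6), cursors c1@1 c2@4 c3@6, authorship ......
After op 2 (delete): buffer="zmi" (len 3), cursors c1@0 c2@2 c3@3, authorship ...
After op 3 (add_cursor(0)): buffer="zmi" (len 3), cursors c1@0 c4@0 c2@2 c3@3, authorship ...
After op 4 (insert('s')): buffer="sszmsis" (len 7), cursors c1@2 c4@2 c2@5 c3@7, authorship 14..2.3
After op 5 (move_left): buffer="sszmsis" (len 7), cursors c1@1 c4@1 c2@4 c3@6, authorship 14..2.3
After op 6 (delete): buffer="szss" (len 4), cursors c1@0 c4@0 c2@2 c3@3, authorship 4.23

Answer: szss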